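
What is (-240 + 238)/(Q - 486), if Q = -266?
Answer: 1/376 ≈ 0.0026596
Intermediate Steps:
(-240 + 238)/(Q - 486) = (-240 + 238)/(-266 - 486) = -2/(-752) = -2*(-1/752) = 1/376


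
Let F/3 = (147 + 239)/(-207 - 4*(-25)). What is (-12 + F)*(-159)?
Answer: 388278/107 ≈ 3628.8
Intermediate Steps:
F = -1158/107 (F = 3*((147 + 239)/(-207 - 4*(-25))) = 3*(386/(-207 + 100)) = 3*(386/(-107)) = 3*(386*(-1/107)) = 3*(-386/107) = -1158/107 ≈ -10.822)
(-12 + F)*(-159) = (-12 - 1158/107)*(-159) = -2442/107*(-159) = 388278/107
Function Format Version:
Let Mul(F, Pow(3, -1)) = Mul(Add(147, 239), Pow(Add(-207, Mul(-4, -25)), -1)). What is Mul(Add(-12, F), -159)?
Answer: Rational(388278, 107) ≈ 3628.8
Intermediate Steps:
F = Rational(-1158, 107) (F = Mul(3, Mul(Add(147, 239), Pow(Add(-207, Mul(-4, -25)), -1))) = Mul(3, Mul(386, Pow(Add(-207, 100), -1))) = Mul(3, Mul(386, Pow(-107, -1))) = Mul(3, Mul(386, Rational(-1, 107))) = Mul(3, Rational(-386, 107)) = Rational(-1158, 107) ≈ -10.822)
Mul(Add(-12, F), -159) = Mul(Add(-12, Rational(-1158, 107)), -159) = Mul(Rational(-2442, 107), -159) = Rational(388278, 107)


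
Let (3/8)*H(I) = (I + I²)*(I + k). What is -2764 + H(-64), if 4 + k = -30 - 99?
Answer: -2120908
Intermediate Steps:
k = -133 (k = -4 + (-30 - 99) = -4 - 129 = -133)
H(I) = 8*(-133 + I)*(I + I²)/3 (H(I) = 8*((I + I²)*(I - 133))/3 = 8*((I + I²)*(-133 + I))/3 = 8*((-133 + I)*(I + I²))/3 = 8*(-133 + I)*(I + I²)/3)
-2764 + H(-64) = -2764 + (8/3)*(-64)*(-133 + (-64)² - 132*(-64)) = -2764 + (8/3)*(-64)*(-133 + 4096 + 8448) = -2764 + (8/3)*(-64)*12411 = -2764 - 2118144 = -2120908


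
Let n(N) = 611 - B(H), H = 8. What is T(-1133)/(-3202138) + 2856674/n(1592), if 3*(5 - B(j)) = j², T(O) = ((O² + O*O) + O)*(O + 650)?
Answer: 14887562604753/3013211858 ≈ 4940.8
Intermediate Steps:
T(O) = (650 + O)*(O + 2*O²) (T(O) = ((O² + O²) + O)*(650 + O) = (2*O² + O)*(650 + O) = (O + 2*O²)*(650 + O) = (650 + O)*(O + 2*O²))
B(j) = 5 - j²/3
n(N) = 1882/3 (n(N) = 611 - (5 - ⅓*8²) = 611 - (5 - ⅓*64) = 611 - (5 - 64/3) = 611 - 1*(-49/3) = 611 + 49/3 = 1882/3)
T(-1133)/(-3202138) + 2856674/n(1592) = -1133*(650 + 2*(-1133)² + 1301*(-1133))/(-3202138) + 2856674/(1882/3) = -1133*(650 + 2*1283689 - 1474033)*(-1/3202138) + 2856674*(3/1882) = -1133*(650 + 2567378 - 1474033)*(-1/3202138) + 4285011/941 = -1133*1093995*(-1/3202138) + 4285011/941 = -1239496335*(-1/3202138) + 4285011/941 = 1239496335/3202138 + 4285011/941 = 14887562604753/3013211858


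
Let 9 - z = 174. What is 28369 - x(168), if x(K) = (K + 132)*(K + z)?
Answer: 27469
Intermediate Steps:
z = -165 (z = 9 - 1*174 = 9 - 174 = -165)
x(K) = (-165 + K)*(132 + K) (x(K) = (K + 132)*(K - 165) = (132 + K)*(-165 + K) = (-165 + K)*(132 + K))
28369 - x(168) = 28369 - (-21780 + 168² - 33*168) = 28369 - (-21780 + 28224 - 5544) = 28369 - 1*900 = 28369 - 900 = 27469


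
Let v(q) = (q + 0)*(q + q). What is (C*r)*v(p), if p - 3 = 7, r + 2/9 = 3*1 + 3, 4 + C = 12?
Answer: 83200/9 ≈ 9244.4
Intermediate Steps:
C = 8 (C = -4 + 12 = 8)
r = 52/9 (r = -2/9 + (3*1 + 3) = -2/9 + (3 + 3) = -2/9 + 6 = 52/9 ≈ 5.7778)
p = 10 (p = 3 + 7 = 10)
v(q) = 2*q² (v(q) = q*(2*q) = 2*q²)
(C*r)*v(p) = (8*(52/9))*(2*10²) = 416*(2*100)/9 = (416/9)*200 = 83200/9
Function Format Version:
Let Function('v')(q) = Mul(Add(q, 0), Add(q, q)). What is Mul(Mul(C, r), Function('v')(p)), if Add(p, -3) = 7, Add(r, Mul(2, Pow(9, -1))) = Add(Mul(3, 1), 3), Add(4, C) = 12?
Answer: Rational(83200, 9) ≈ 9244.4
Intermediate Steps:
C = 8 (C = Add(-4, 12) = 8)
r = Rational(52, 9) (r = Add(Rational(-2, 9), Add(Mul(3, 1), 3)) = Add(Rational(-2, 9), Add(3, 3)) = Add(Rational(-2, 9), 6) = Rational(52, 9) ≈ 5.7778)
p = 10 (p = Add(3, 7) = 10)
Function('v')(q) = Mul(2, Pow(q, 2)) (Function('v')(q) = Mul(q, Mul(2, q)) = Mul(2, Pow(q, 2)))
Mul(Mul(C, r), Function('v')(p)) = Mul(Mul(8, Rational(52, 9)), Mul(2, Pow(10, 2))) = Mul(Rational(416, 9), Mul(2, 100)) = Mul(Rational(416, 9), 200) = Rational(83200, 9)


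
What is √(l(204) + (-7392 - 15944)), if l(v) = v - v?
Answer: 2*I*√5834 ≈ 152.76*I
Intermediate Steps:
l(v) = 0
√(l(204) + (-7392 - 15944)) = √(0 + (-7392 - 15944)) = √(0 - 23336) = √(-23336) = 2*I*√5834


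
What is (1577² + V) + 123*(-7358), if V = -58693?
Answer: 1523202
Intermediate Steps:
(1577² + V) + 123*(-7358) = (1577² - 58693) + 123*(-7358) = (2486929 - 58693) - 905034 = 2428236 - 905034 = 1523202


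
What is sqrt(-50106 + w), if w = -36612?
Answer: I*sqrt(86718) ≈ 294.48*I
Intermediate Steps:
sqrt(-50106 + w) = sqrt(-50106 - 36612) = sqrt(-86718) = I*sqrt(86718)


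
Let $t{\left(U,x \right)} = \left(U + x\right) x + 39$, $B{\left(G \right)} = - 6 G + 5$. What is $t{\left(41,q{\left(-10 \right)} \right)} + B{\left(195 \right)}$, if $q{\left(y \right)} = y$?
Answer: $-1436$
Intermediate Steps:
$B{\left(G \right)} = 5 - 6 G$
$t{\left(U,x \right)} = 39 + x \left(U + x\right)$ ($t{\left(U,x \right)} = x \left(U + x\right) + 39 = 39 + x \left(U + x\right)$)
$t{\left(41,q{\left(-10 \right)} \right)} + B{\left(195 \right)} = \left(39 + \left(-10\right)^{2} + 41 \left(-10\right)\right) + \left(5 - 1170\right) = \left(39 + 100 - 410\right) + \left(5 - 1170\right) = -271 - 1165 = -1436$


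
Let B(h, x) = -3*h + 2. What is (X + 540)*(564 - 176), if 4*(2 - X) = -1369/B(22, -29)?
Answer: 13326151/64 ≈ 2.0822e+5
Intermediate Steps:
B(h, x) = 2 - 3*h
X = -857/256 (X = 2 - (-1369)/(4*(2 - 3*22)) = 2 - (-1369)/(4*(2 - 66)) = 2 - (-1369)/(4*(-64)) = 2 - (-1369)*(-1)/(4*64) = 2 - 1/4*1369/64 = 2 - 1369/256 = -857/256 ≈ -3.3477)
(X + 540)*(564 - 176) = (-857/256 + 540)*(564 - 176) = (137383/256)*388 = 13326151/64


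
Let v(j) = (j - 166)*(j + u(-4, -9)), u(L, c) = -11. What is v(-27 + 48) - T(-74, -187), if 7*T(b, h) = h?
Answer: -9963/7 ≈ -1423.3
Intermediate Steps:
T(b, h) = h/7
v(j) = (-166 + j)*(-11 + j) (v(j) = (j - 166)*(j - 11) = (-166 + j)*(-11 + j))
v(-27 + 48) - T(-74, -187) = (1826 + (-27 + 48)² - 177*(-27 + 48)) - (-187)/7 = (1826 + 21² - 177*21) - 1*(-187/7) = (1826 + 441 - 3717) + 187/7 = -1450 + 187/7 = -9963/7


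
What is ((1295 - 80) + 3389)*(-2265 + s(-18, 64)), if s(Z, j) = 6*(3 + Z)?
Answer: -10842420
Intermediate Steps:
s(Z, j) = 18 + 6*Z
((1295 - 80) + 3389)*(-2265 + s(-18, 64)) = ((1295 - 80) + 3389)*(-2265 + (18 + 6*(-18))) = (1215 + 3389)*(-2265 + (18 - 108)) = 4604*(-2265 - 90) = 4604*(-2355) = -10842420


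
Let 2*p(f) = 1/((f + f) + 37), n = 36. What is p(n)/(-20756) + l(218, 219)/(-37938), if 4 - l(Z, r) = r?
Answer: 486397891/85831082952 ≈ 0.0056669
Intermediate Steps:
p(f) = 1/(2*(37 + 2*f)) (p(f) = 1/(2*((f + f) + 37)) = 1/(2*(2*f + 37)) = 1/(2*(37 + 2*f)))
l(Z, r) = 4 - r
p(n)/(-20756) + l(218, 219)/(-37938) = (1/(2*(37 + 2*36)))/(-20756) + (4 - 1*219)/(-37938) = (1/(2*(37 + 72)))*(-1/20756) + (4 - 219)*(-1/37938) = ((½)/109)*(-1/20756) - 215*(-1/37938) = ((½)*(1/109))*(-1/20756) + 215/37938 = (1/218)*(-1/20756) + 215/37938 = -1/4524808 + 215/37938 = 486397891/85831082952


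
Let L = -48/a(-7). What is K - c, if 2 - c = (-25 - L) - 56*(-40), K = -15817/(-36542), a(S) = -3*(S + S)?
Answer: 566475177/255794 ≈ 2214.6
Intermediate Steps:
a(S) = -6*S
K = 15817/36542 (K = -15817*(-1/36542) = 15817/36542 ≈ 0.43284)
L = -8/7 (L = -48/((-6*(-7))) = -48/42 = -48*1/42 = -8/7 ≈ -1.1429)
c = -15499/7 (c = 2 - ((-25 - 1*(-8/7)) - 56*(-40)) = 2 - ((-25 + 8/7) + 2240) = 2 - (-167/7 + 2240) = 2 - 1*15513/7 = 2 - 15513/7 = -15499/7 ≈ -2214.1)
K - c = 15817/36542 - 1*(-15499/7) = 15817/36542 + 15499/7 = 566475177/255794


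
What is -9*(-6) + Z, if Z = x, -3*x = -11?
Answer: 173/3 ≈ 57.667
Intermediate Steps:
x = 11/3 (x = -1/3*(-11) = 11/3 ≈ 3.6667)
Z = 11/3 ≈ 3.6667
-9*(-6) + Z = -9*(-6) + 11/3 = 54 + 11/3 = 173/3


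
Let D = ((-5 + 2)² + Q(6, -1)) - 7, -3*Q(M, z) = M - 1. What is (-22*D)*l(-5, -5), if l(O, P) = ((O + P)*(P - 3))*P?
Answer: 8800/3 ≈ 2933.3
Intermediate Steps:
Q(M, z) = ⅓ - M/3 (Q(M, z) = -(M - 1)/3 = -(-1 + M)/3 = ⅓ - M/3)
l(O, P) = P*(-3 + P)*(O + P) (l(O, P) = ((O + P)*(-3 + P))*P = ((-3 + P)*(O + P))*P = P*(-3 + P)*(O + P))
D = ⅓ (D = ((-5 + 2)² + (⅓ - ⅓*6)) - 7 = ((-3)² + (⅓ - 2)) - 7 = (9 - 5/3) - 7 = 22/3 - 7 = ⅓ ≈ 0.33333)
(-22*D)*l(-5, -5) = (-22*⅓)*(-5*((-5)² - 3*(-5) - 3*(-5) - 5*(-5))) = -(-110)*(25 + 15 + 15 + 25)/3 = -(-110)*80/3 = -22/3*(-400) = 8800/3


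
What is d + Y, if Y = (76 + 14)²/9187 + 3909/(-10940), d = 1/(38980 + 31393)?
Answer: 3708899548121/7072893255940 ≈ 0.52438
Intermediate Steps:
d = 1/70373 ≈ 1.4210e-5
Y = 52702017/100505780 (Y = 90²*(1/9187) + 3909*(-1/10940) = 8100*(1/9187) - 3909/10940 = 8100/9187 - 3909/10940 = 52702017/100505780 ≈ 0.52437)
d + Y = 1/70373 + 52702017/100505780 = 3708899548121/7072893255940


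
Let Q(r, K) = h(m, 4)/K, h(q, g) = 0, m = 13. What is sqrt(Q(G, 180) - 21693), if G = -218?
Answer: I*sqrt(21693) ≈ 147.29*I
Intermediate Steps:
Q(r, K) = 0 (Q(r, K) = 0/K = 0)
sqrt(Q(G, 180) - 21693) = sqrt(0 - 21693) = sqrt(-21693) = I*sqrt(21693)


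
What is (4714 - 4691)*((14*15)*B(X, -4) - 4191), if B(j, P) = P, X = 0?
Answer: -115713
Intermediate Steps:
(4714 - 4691)*((14*15)*B(X, -4) - 4191) = (4714 - 4691)*((14*15)*(-4) - 4191) = 23*(210*(-4) - 4191) = 23*(-840 - 4191) = 23*(-5031) = -115713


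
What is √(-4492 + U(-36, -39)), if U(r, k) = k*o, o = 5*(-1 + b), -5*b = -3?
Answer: I*√4414 ≈ 66.438*I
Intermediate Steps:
b = ⅗ (b = -⅕*(-3) = ⅗ ≈ 0.60000)
o = -2 (o = 5*(-1 + ⅗) = 5*(-⅖) = -2)
U(r, k) = -2*k (U(r, k) = k*(-2) = -2*k)
√(-4492 + U(-36, -39)) = √(-4492 - 2*(-39)) = √(-4492 + 78) = √(-4414) = I*√4414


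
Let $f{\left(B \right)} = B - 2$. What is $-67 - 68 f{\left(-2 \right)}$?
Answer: $205$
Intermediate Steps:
$f{\left(B \right)} = -2 + B$ ($f{\left(B \right)} = B - 2 = -2 + B$)
$-67 - 68 f{\left(-2 \right)} = -67 - 68 \left(-2 - 2\right) = -67 - -272 = -67 + 272 = 205$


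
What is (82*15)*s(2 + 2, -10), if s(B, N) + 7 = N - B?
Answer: -25830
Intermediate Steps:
s(B, N) = -7 + N - B (s(B, N) = -7 + (N - B) = -7 + N - B)
(82*15)*s(2 + 2, -10) = (82*15)*(-7 - 10 - (2 + 2)) = 1230*(-7 - 10 - 1*4) = 1230*(-7 - 10 - 4) = 1230*(-21) = -25830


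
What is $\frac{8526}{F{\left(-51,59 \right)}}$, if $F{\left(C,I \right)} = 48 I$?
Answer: $\frac{1421}{472} \approx 3.0106$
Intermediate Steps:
$\frac{8526}{F{\left(-51,59 \right)}} = \frac{8526}{48 \cdot 59} = \frac{8526}{2832} = 8526 \cdot \frac{1}{2832} = \frac{1421}{472}$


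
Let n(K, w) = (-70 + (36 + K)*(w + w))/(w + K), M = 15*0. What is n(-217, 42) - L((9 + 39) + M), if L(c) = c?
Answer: 982/25 ≈ 39.280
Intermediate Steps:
M = 0
n(K, w) = (-70 + 2*w*(36 + K))/(K + w) (n(K, w) = (-70 + (36 + K)*(2*w))/(K + w) = (-70 + 2*w*(36 + K))/(K + w))
n(-217, 42) - L((9 + 39) + M) = 2*(-35 + 36*42 - 217*42)/(-217 + 42) - ((9 + 39) + 0) = 2*(-35 + 1512 - 9114)/(-175) - (48 + 0) = 2*(-1/175)*(-7637) - 1*48 = 2182/25 - 48 = 982/25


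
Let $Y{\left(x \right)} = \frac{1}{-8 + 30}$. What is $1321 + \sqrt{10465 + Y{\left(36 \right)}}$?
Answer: $1321 + \frac{\sqrt{5065082}}{22} \approx 1423.3$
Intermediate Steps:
$Y{\left(x \right)} = \frac{1}{22}$
$1321 + \sqrt{10465 + Y{\left(36 \right)}} = 1321 + \sqrt{10465 + \frac{1}{22}} = 1321 + \sqrt{\frac{230231}{22}} = 1321 + \frac{\sqrt{5065082}}{22}$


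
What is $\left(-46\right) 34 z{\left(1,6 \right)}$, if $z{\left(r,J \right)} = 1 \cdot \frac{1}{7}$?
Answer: $- \frac{1564}{7} \approx -223.43$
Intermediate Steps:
$z{\left(r,J \right)} = \frac{1}{7}$ ($z{\left(r,J \right)} = 1 \cdot \frac{1}{7} = \frac{1}{7}$)
$\left(-46\right) 34 z{\left(1,6 \right)} = \left(-46\right) 34 \cdot \frac{1}{7} = \left(-1564\right) \frac{1}{7} = - \frac{1564}{7}$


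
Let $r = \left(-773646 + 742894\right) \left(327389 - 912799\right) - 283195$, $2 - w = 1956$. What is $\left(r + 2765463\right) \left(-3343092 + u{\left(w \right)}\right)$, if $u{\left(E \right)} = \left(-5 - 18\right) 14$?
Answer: $-60198204470067432$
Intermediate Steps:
$w = -1954$ ($w = 2 - 1956 = -1954$)
$u{\left(E \right)} = -322$ ($u{\left(E \right)} = \left(-23\right) 14 = -322$)
$r = 18002245125$ ($r = \left(-30752\right) \left(-585410\right) - 283195 = 18002528320 - 283195 = 18002245125$)
$\left(r + 2765463\right) \left(-3343092 + u{\left(w \right)}\right) = \left(18002245125 + 2765463\right) \left(-3343092 - 322\right) = 18005010588 \left(-3343414\right) = -60198204470067432$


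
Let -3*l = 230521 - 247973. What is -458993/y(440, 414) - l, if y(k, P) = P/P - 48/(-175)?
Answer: -244863121/669 ≈ -3.6601e+5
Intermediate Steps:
y(k, P) = 223/175 (y(k, P) = 1 - 48*(-1/175) = 1 + 48/175 = 223/175)
l = 17452/3 (l = -(230521 - 247973)/3 = -⅓*(-17452) = 17452/3 ≈ 5817.3)
-458993/y(440, 414) - l = -458993/223/175 - 1*17452/3 = -458993*175/223 - 17452/3 = -80323775/223 - 17452/3 = -244863121/669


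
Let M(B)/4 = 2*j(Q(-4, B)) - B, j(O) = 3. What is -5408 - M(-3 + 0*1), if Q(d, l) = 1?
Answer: -5444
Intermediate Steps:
M(B) = 24 - 4*B (M(B) = 4*(2*3 - B) = 4*(6 - B) = 24 - 4*B)
-5408 - M(-3 + 0*1) = -5408 - (24 - 4*(-3 + 0*1)) = -5408 - (24 - 4*(-3 + 0)) = -5408 - (24 - 4*(-3)) = -5408 - (24 + 12) = -5408 - 1*36 = -5408 - 36 = -5444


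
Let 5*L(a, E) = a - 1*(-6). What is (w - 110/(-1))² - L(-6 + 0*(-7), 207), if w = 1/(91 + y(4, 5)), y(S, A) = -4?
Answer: 91604041/7569 ≈ 12103.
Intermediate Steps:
L(a, E) = 6/5 + a/5 (L(a, E) = (a - 1*(-6))/5 = (a + 6)/5 = (6 + a)/5 = 6/5 + a/5)
w = 1/87 (w = 1/(91 - 4) = 1/87 ≈ 0.011494)
(w - 110/(-1))² - L(-6 + 0*(-7), 207) = (1/87 - 110/(-1))² - (6/5 + (-6 + 0*(-7))/5) = (1/87 - 110*(-1))² - (6/5 + (-6 + 0)/5) = (1/87 + 110)² - (6/5 + (⅕)*(-6)) = (9571/87)² - (6/5 - 6/5) = 91604041/7569 - 1*0 = 91604041/7569 + 0 = 91604041/7569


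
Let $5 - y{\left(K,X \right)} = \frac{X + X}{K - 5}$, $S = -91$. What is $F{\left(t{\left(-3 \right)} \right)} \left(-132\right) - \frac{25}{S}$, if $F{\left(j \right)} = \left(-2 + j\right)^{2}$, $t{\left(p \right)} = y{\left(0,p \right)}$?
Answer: $- \frac{972347}{2275} \approx -427.41$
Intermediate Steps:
$y{\left(K,X \right)} = 5 - \frac{2 X}{-5 + K}$ ($y{\left(K,X \right)} = 5 - \frac{X + X}{K - 5} = 5 - \frac{2 X}{-5 + K}$)
$t{\left(p \right)} = 5 + \frac{2 p}{5}$ ($t{\left(p \right)} = \frac{-25 - 2 p + 5 \cdot 0}{-5 + 0} = \frac{-25 - 2 p + 0}{-5} = - \frac{-25 - 2 p}{5} = 5 + \frac{2 p}{5}$)
$F{\left(t{\left(-3 \right)} \right)} \left(-132\right) - \frac{25}{S} = \left(-2 + \left(5 + \frac{2}{5} \left(-3\right)\right)\right)^{2} \left(-132\right) - \frac{25}{-91} = \left(-2 + \left(5 - \frac{6}{5}\right)\right)^{2} \left(-132\right) - - \frac{25}{91} = \left(-2 + \frac{19}{5}\right)^{2} \left(-132\right) + \frac{25}{91} = \left(\frac{9}{5}\right)^{2} \left(-132\right) + \frac{25}{91} = \frac{81}{25} \left(-132\right) + \frac{25}{91} = - \frac{10692}{25} + \frac{25}{91} = - \frac{972347}{2275}$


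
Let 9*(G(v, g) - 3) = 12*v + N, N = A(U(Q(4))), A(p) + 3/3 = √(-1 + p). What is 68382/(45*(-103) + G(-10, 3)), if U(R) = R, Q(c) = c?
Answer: -12865423671/873996239 - 307719*√3/873996239 ≈ -14.721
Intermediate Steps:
A(p) = -1 + √(-1 + p)
N = -1 + √3 (N = -1 + √(-1 + 4) = -1 + √3 ≈ 0.73205)
G(v, g) = 26/9 + √3/9 + 4*v/3 (G(v, g) = 3 + (12*v + (-1 + √3))/9 = 3 + (-1 + √3 + 12*v)/9 = 3 + (-⅑ + √3/9 + 4*v/3) = 26/9 + √3/9 + 4*v/3)
68382/(45*(-103) + G(-10, 3)) = 68382/(45*(-103) + (26/9 + √3/9 + (4/3)*(-10))) = 68382/(-4635 + (26/9 + √3/9 - 40/3)) = 68382/(-4635 + (-94/9 + √3/9)) = 68382/(-41809/9 + √3/9)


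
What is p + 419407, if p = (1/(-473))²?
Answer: 93833508704/223729 ≈ 4.1941e+5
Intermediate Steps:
p = 1/223729 (p = (-1/473)² = 1/223729 ≈ 4.4697e-6)
p + 419407 = 1/223729 + 419407 = 93833508704/223729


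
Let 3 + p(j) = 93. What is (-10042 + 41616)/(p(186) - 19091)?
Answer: -31574/19001 ≈ -1.6617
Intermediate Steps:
p(j) = 90 (p(j) = -3 + 93 = 90)
(-10042 + 41616)/(p(186) - 19091) = (-10042 + 41616)/(90 - 19091) = 31574/(-19001) = 31574*(-1/19001) = -31574/19001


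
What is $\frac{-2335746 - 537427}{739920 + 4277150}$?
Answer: $- \frac{2873173}{5017070} \approx -0.57268$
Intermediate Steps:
$\frac{-2335746 - 537427}{739920 + 4277150} = - \frac{2873173}{5017070}$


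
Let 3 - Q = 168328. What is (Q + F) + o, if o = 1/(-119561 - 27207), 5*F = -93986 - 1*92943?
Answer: -150958813477/733840 ≈ -2.0571e+5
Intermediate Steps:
Q = -168325 (Q = 3 - 1*168328 = 3 - 168328 = -168325)
F = -186929/5 (F = (-93986 - 1*92943)/5 = (-93986 - 92943)/5 = (1/5)*(-186929) = -186929/5 ≈ -37386.)
o = -1/146768 (o = 1/(-146768) = -1/146768 ≈ -6.8135e-6)
(Q + F) + o = (-168325 - 186929/5) - 1/146768 = -1028554/5 - 1/146768 = -150958813477/733840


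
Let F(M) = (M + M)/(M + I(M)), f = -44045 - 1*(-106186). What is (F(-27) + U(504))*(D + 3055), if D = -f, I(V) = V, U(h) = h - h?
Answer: -59086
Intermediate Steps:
U(h) = 0
f = 62141 (f = -44045 + 106186 = 62141)
F(M) = 1 (F(M) = (M + M)/(M + M) = (2*M)/((2*M)) = (2*M)*(1/(2*M)) = 1)
D = -62141 (D = -1*62141 = -62141)
(F(-27) + U(504))*(D + 3055) = (1 + 0)*(-62141 + 3055) = 1*(-59086) = -59086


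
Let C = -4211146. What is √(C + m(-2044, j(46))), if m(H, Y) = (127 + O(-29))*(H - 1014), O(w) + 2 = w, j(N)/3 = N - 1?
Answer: I*√4504714 ≈ 2122.4*I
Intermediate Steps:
j(N) = -3 + 3*N (j(N) = 3*(N - 1) = 3*(-1 + N) = -3 + 3*N)
O(w) = -2 + w
m(H, Y) = -97344 + 96*H (m(H, Y) = (127 + (-2 - 29))*(H - 1014) = (127 - 31)*(-1014 + H) = 96*(-1014 + H) = -97344 + 96*H)
√(C + m(-2044, j(46))) = √(-4211146 + (-97344 + 96*(-2044))) = √(-4211146 + (-97344 - 196224)) = √(-4211146 - 293568) = √(-4504714) = I*√4504714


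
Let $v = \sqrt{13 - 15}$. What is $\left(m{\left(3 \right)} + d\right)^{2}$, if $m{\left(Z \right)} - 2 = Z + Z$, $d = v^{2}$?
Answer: $36$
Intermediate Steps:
$v = i \sqrt{2}$ ($v = \sqrt{-2} = i \sqrt{2} \approx 1.4142 i$)
$d = -2$ ($d = \left(i \sqrt{2}\right)^{2} = -2$)
$m{\left(Z \right)} = 2 + 2 Z$ ($m{\left(Z \right)} = 2 + \left(Z + Z\right) = 2 + 2 Z$)
$\left(m{\left(3 \right)} + d\right)^{2} = \left(\left(2 + 2 \cdot 3\right) - 2\right)^{2} = \left(\left(2 + 6\right) - 2\right)^{2} = \left(8 - 2\right)^{2} = 6^{2} = 36$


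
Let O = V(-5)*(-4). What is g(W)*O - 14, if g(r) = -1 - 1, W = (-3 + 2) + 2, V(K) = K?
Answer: -54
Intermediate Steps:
W = 1 (W = -1 + 2 = 1)
g(r) = -2
O = 20 (O = -5*(-4) = 20)
g(W)*O - 14 = -2*20 - 14 = -40 - 14 = -54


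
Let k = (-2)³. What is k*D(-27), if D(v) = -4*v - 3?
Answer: -840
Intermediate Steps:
D(v) = -3 - 4*v
k = -8
k*D(-27) = -8*(-3 - 4*(-27)) = -8*(-3 + 108) = -8*105 = -840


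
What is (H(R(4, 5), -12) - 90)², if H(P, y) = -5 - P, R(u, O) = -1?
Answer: 8836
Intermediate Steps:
(H(R(4, 5), -12) - 90)² = ((-5 - 1*(-1)) - 90)² = ((-5 + 1) - 90)² = (-4 - 90)² = (-94)² = 8836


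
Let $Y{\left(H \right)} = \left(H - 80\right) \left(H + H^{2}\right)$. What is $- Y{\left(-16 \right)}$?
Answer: $23040$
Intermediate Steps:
$Y{\left(H \right)} = \left(-80 + H\right) \left(H + H^{2}\right)$
$- Y{\left(-16 \right)} = - \left(-16\right) \left(-80 + \left(-16\right)^{2} - -1264\right) = - \left(-16\right) \left(-80 + 256 + 1264\right) = - \left(-16\right) 1440 = \left(-1\right) \left(-23040\right) = 23040$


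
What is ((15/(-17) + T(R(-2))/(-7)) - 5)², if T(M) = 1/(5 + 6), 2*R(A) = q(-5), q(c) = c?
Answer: 59552089/1713481 ≈ 34.755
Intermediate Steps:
R(A) = -5/2 (R(A) = (½)*(-5) = -5/2)
T(M) = 1/11
((15/(-17) + T(R(-2))/(-7)) - 5)² = ((15/(-17) + (1/11)/(-7)) - 5)² = ((15*(-1/17) + (1/11)*(-⅐)) - 5)² = ((-15/17 - 1/77) - 5)² = (-1172/1309 - 5)² = (-7717/1309)² = 59552089/1713481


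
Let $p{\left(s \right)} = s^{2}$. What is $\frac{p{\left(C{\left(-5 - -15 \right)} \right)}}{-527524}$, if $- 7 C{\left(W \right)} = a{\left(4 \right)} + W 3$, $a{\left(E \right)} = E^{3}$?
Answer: $- \frac{2209}{6462169} \approx -0.00034184$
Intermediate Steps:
$C{\left(W \right)} = - \frac{64}{7} - \frac{3 W}{7}$ ($C{\left(W \right)} = - \frac{4^{3} + W 3}{7} = - \frac{64 + 3 W}{7} = - \frac{64}{7} - \frac{3 W}{7}$)
$\frac{p{\left(C{\left(-5 - -15 \right)} \right)}}{-527524} = \frac{\left(- \frac{64}{7} - \frac{3 \left(-5 - -15\right)}{7}\right)^{2}}{-527524} = \left(- \frac{64}{7} - \frac{3 \left(-5 + 15\right)}{7}\right)^{2} \left(- \frac{1}{527524}\right) = \left(- \frac{64}{7} - \frac{30}{7}\right)^{2} \left(- \frac{1}{527524}\right) = \left(- \frac{94}{7}\right)^{2} \left(- \frac{1}{527524}\right) = \frac{8836}{49} \left(- \frac{1}{527524}\right) = - \frac{2209}{6462169}$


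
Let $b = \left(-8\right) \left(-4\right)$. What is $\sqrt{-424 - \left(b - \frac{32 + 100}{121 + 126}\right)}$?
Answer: $\frac{150 i \sqrt{1235}}{247} \approx 21.342 i$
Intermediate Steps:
$b = 32$
$\sqrt{-424 - \left(b - \frac{32 + 100}{121 + 126}\right)} = \sqrt{-424 - \left(32 - \frac{32 + 100}{121 + 126}\right)} = \sqrt{-424 - \left(32 - \frac{132}{247}\right)} = \sqrt{-424 + \left(132 \cdot \frac{1}{247} - 32\right)} = \sqrt{-424 + \left(\frac{132}{247} - 32\right)} = \sqrt{-424 - \frac{7772}{247}} = \sqrt{- \frac{112500}{247}} = \frac{150 i \sqrt{1235}}{247}$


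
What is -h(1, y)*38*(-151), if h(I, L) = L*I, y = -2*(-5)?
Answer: 57380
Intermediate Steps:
y = 10
h(I, L) = I*L
-h(1, y)*38*(-151) = -(1*10)*38*(-151) = -10*38*(-151) = -380*(-151) = -1*(-57380) = 57380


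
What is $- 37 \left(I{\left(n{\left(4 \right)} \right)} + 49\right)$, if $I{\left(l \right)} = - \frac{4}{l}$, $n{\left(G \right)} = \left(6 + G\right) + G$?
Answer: $- \frac{12617}{7} \approx -1802.4$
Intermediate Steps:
$n{\left(G \right)} = 6 + 2 G$
$- 37 \left(I{\left(n{\left(4 \right)} \right)} + 49\right) = - 37 \left(- \frac{4}{6 + 2 \cdot 4} + 49\right) = - 37 \left(- \frac{4}{6 + 8} + 49\right) = - 37 \left(- \frac{4}{14} + 49\right) = - 37 \left(\left(-4\right) \frac{1}{14} + 49\right) = - 37 \left(- \frac{2}{7} + 49\right) = \left(-37\right) \frac{341}{7} = - \frac{12617}{7}$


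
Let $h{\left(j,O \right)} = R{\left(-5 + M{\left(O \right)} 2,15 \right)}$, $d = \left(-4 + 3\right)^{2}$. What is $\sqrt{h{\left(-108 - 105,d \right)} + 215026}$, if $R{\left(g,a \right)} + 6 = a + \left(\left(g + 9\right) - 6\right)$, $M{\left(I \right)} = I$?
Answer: $\sqrt{215035} \approx 463.72$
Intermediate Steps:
$d = 1$ ($d = \left(-1\right)^{2} = 1$)
$R{\left(g,a \right)} = -3 + a + g$ ($R{\left(g,a \right)} = -6 + \left(a + \left(\left(g + 9\right) - 6\right)\right) = -6 + \left(a + \left(\left(9 + g\right) - 6\right)\right) = -6 + \left(a + \left(3 + g\right)\right) = -6 + \left(3 + a + g\right) = -3 + a + g$)
$h{\left(j,O \right)} = 7 + 2 O$ ($h{\left(j,O \right)} = -3 + 15 + \left(-5 + O 2\right) = -3 + 15 + \left(-5 + 2 O\right) = 7 + 2 O$)
$\sqrt{h{\left(-108 - 105,d \right)} + 215026} = \sqrt{\left(7 + 2 \cdot 1\right) + 215026} = \sqrt{\left(7 + 2\right) + 215026} = \sqrt{9 + 215026} = \sqrt{215035}$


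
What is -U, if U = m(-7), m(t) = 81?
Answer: -81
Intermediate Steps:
U = 81
-U = -1*81 = -81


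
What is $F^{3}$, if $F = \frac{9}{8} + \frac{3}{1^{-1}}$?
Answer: $\frac{35937}{512} \approx 70.189$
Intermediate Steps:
$F = \frac{33}{8}$ ($F = 9 \cdot \frac{1}{8} + \frac{3}{1} = \frac{9}{8} + 3 \cdot 1 = \frac{9}{8} + 3 = \frac{33}{8} \approx 4.125$)
$F^{3} = \left(\frac{33}{8}\right)^{3} = \frac{35937}{512}$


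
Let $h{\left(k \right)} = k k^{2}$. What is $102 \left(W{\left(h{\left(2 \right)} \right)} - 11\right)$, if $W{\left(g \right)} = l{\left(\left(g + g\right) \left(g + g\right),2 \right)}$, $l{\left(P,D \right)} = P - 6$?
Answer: $24378$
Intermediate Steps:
$h{\left(k \right)} = k^{3}$
$l{\left(P,D \right)} = -6 + P$ ($l{\left(P,D \right)} = P - 6 = -6 + P$)
$W{\left(g \right)} = -6 + 4 g^{2}$ ($W{\left(g \right)} = -6 + \left(g + g\right) \left(g + g\right) = -6 + 2 g 2 g = -6 + 4 g^{2}$)
$102 \left(W{\left(h{\left(2 \right)} \right)} - 11\right) = 102 \left(\left(-6 + 4 \left(2^{3}\right)^{2}\right) - 11\right) = 102 \left(\left(-6 + 4 \cdot 8^{2}\right) - 11\right) = 102 \left(\left(-6 + 4 \cdot 64\right) - 11\right) = 102 \left(\left(-6 + 256\right) - 11\right) = 102 \left(250 - 11\right) = 102 \cdot 239 = 24378$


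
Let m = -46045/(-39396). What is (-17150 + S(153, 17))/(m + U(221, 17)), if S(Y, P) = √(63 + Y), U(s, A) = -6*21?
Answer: 675641400/4917851 - 236376*√6/4917851 ≈ 137.27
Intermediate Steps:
U(s, A) = -126
m = 46045/39396 (m = -46045*(-1/39396) = 46045/39396 ≈ 1.1688)
(-17150 + S(153, 17))/(m + U(221, 17)) = (-17150 + √(63 + 153))/(46045/39396 - 126) = (-17150 + √216)/(-4917851/39396) = (-17150 + 6*√6)*(-39396/4917851) = 675641400/4917851 - 236376*√6/4917851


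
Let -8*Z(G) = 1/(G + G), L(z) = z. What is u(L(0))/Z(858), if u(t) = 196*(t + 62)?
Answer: -166822656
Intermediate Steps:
Z(G) = -1/(16*G) (Z(G) = -1/(8*(G + G)) = -1/(2*G)/8 = -1/(16*G))
u(t) = 12152 + 196*t (u(t) = 196*(62 + t) = 12152 + 196*t)
u(L(0))/Z(858) = (12152 + 196*0)/((-1/16/858)) = (12152 + 0)/((-1/16*1/858)) = 12152/(-1/13728) = 12152*(-13728) = -166822656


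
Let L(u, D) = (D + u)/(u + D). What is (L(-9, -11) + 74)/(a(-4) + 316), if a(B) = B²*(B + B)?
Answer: 75/188 ≈ 0.39894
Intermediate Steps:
L(u, D) = 1 (L(u, D) = (D + u)/(D + u) = 1)
a(B) = 2*B³ (a(B) = B²*(2*B) = 2*B³)
(L(-9, -11) + 74)/(a(-4) + 316) = (1 + 74)/(2*(-4)³ + 316) = 75/(2*(-64) + 316) = 75/(-128 + 316) = 75/188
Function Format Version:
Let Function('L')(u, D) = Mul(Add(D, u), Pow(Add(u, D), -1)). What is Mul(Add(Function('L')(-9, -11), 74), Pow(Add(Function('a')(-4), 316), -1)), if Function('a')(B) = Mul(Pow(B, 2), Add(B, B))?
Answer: Rational(75, 188) ≈ 0.39894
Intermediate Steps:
Function('L')(u, D) = 1 (Function('L')(u, D) = Mul(Add(D, u), Pow(Add(D, u), -1)) = 1)
Function('a')(B) = Mul(2, Pow(B, 3)) (Function('a')(B) = Mul(Pow(B, 2), Mul(2, B)) = Mul(2, Pow(B, 3)))
Mul(Add(Function('L')(-9, -11), 74), Pow(Add(Function('a')(-4), 316), -1)) = Mul(Add(1, 74), Pow(Add(Mul(2, Pow(-4, 3)), 316), -1)) = Mul(75, Pow(Add(Mul(2, -64), 316), -1)) = Mul(75, Pow(Add(-128, 316), -1)) = Mul(75, Pow(188, -1)) = Mul(75, Rational(1, 188)) = Rational(75, 188)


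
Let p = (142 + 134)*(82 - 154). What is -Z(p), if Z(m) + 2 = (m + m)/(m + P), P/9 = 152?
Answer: -38/257 ≈ -0.14786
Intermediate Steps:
P = 1368 (P = 9*152 = 1368)
p = -19872 (p = 276*(-72) = -19872)
Z(m) = -2 + 2*m/(1368 + m) (Z(m) = -2 + (m + m)/(m + 1368) = -2 + (2*m)/(1368 + m) = -2 + 2*m/(1368 + m))
-Z(p) = -(-2736)/(1368 - 19872) = -(-2736)/(-18504) = -(-2736)*(-1)/18504 = -1*38/257 = -38/257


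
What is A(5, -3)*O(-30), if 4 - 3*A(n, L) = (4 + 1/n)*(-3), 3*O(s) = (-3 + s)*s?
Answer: 1826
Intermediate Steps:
O(s) = s*(-3 + s)/3 (O(s) = ((-3 + s)*s)/3 = (s*(-3 + s))/3 = s*(-3 + s)/3)
A(n, L) = 16/3 + 1/n (A(n, L) = 4/3 - (4 + 1/n)*(-3)/3 = 4/3 - (-12 - 3/n)/3 = 4/3 + (4 + 1/n) = 16/3 + 1/n)
A(5, -3)*O(-30) = (16/3 + 1/5)*((⅓)*(-30)*(-3 - 30)) = (16/3 + ⅕)*((⅓)*(-30)*(-33)) = (83/15)*330 = 1826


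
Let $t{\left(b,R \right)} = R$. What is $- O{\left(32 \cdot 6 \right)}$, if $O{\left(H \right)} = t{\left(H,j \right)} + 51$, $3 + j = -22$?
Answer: $-26$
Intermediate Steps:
$j = -25$ ($j = -3 - 22 = -25$)
$O{\left(H \right)} = 26$ ($O{\left(H \right)} = -25 + 51 = 26$)
$- O{\left(32 \cdot 6 \right)} = \left(-1\right) 26 = -26$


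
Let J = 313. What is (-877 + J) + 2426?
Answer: 1862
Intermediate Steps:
(-877 + J) + 2426 = (-877 + 313) + 2426 = -564 + 2426 = 1862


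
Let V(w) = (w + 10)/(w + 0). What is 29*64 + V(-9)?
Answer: 16703/9 ≈ 1855.9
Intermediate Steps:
V(w) = (10 + w)/w
29*64 + V(-9) = 29*64 + (10 - 9)/(-9) = 1856 - ⅑*1 = 1856 - ⅑ = 16703/9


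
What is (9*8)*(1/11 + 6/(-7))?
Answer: -4248/77 ≈ -55.169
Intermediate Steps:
(9*8)*(1/11 + 6/(-7)) = 72*(1*(1/11) + 6*(-⅐)) = 72*(1/11 - 6/7) = 72*(-59/77) = -4248/77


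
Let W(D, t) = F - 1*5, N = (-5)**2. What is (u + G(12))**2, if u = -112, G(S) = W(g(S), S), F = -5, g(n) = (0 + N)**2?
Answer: 14884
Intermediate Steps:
N = 25
g(n) = 625 (g(n) = (0 + 25)**2 = 25**2 = 625)
W(D, t) = -10 (W(D, t) = -5 - 1*5 = -5 - 5 = -10)
G(S) = -10
(u + G(12))**2 = (-112 - 10)**2 = (-122)**2 = 14884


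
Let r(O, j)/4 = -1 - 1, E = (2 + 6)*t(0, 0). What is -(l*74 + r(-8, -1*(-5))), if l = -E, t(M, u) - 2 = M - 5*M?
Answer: 1192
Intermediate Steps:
t(M, u) = 2 - 4*M (t(M, u) = 2 + (M - 5*M) = 2 - 4*M)
E = 16 (E = (2 + 6)*(2 - 4*0) = 8*(2 + 0) = 8*2 = 16)
r(O, j) = -8 (r(O, j) = 4*(-1 - 1) = 4*(-2) = -8)
l = -16 (l = -1*16 = -16)
-(l*74 + r(-8, -1*(-5))) = -(-16*74 - 8) = -(-1184 - 8) = -1*(-1192) = 1192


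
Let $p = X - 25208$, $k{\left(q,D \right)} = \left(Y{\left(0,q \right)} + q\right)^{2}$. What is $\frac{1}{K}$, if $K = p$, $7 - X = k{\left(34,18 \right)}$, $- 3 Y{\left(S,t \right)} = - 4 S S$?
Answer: $- \frac{1}{26357} \approx -3.7941 \cdot 10^{-5}$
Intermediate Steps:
$Y{\left(S,t \right)} = \frac{4 S^{2}}{3}$ ($Y{\left(S,t \right)} = - \frac{- 4 S S}{3} = - \frac{\left(-4\right) S^{2}}{3} = \frac{4 S^{2}}{3}$)
$k{\left(q,D \right)} = q^{2}$ ($k{\left(q,D \right)} = \left(\frac{4 \cdot 0^{2}}{3} + q\right)^{2} = \left(\frac{4}{3} \cdot 0 + q\right)^{2} = \left(0 + q\right)^{2} = q^{2}$)
$X = -1149$ ($X = 7 - 34^{2} = 7 - 1156 = -1149$)
$p = -26357$ ($p = -1149 - 25208 = -26357$)
$K = -26357$
$\frac{1}{K} = \frac{1}{-26357} = - \frac{1}{26357}$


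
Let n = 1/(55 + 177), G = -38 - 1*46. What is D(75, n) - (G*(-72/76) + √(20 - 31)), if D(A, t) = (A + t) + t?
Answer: -10073/2204 - I*√11 ≈ -4.5703 - 3.3166*I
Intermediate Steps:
G = -84 (G = -38 - 46 = -84)
n = 1/232 ≈ 0.0043103
D(A, t) = A + 2*t
D(75, n) - (G*(-72/76) + √(20 - 31)) = (75 + 2*(1/232)) - (-(-6048)/76 + √(20 - 31)) = (75 + 1/116) - (-(-6048)/76 + √(-11)) = 8701/116 - (-84*(-18/19) + I*√11) = 8701/116 - (1512/19 + I*√11) = 8701/116 + (-1512/19 - I*√11) = -10073/2204 - I*√11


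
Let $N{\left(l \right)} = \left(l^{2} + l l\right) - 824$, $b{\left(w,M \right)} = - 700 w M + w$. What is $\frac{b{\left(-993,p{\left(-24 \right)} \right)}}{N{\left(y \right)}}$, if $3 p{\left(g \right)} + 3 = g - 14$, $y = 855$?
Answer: $- \frac{9500693}{1461226} \approx -6.5019$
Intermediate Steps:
$p{\left(g \right)} = - \frac{17}{3} + \frac{g}{3}$ ($p{\left(g \right)} = -1 + \frac{g - 14}{3} = -1 + \frac{-14 + g}{3} = -1 + \left(- \frac{14}{3} + \frac{g}{3}\right) = - \frac{17}{3} + \frac{g}{3}$)
$b{\left(w,M \right)} = w - 700 M w$ ($b{\left(w,M \right)} = - 700 M w + w = w - 700 M w$)
$N{\left(l \right)} = -824 + 2 l^{2}$ ($N{\left(l \right)} = \left(l^{2} + l^{2}\right) - 824 = 2 l^{2} - 824 = -824 + 2 l^{2}$)
$\frac{b{\left(-993,p{\left(-24 \right)} \right)}}{N{\left(y \right)}} = \frac{\left(-993\right) \left(1 - 700 \left(- \frac{17}{3} + \frac{1}{3} \left(-24\right)\right)\right)}{-824 + 2 \cdot 855^{2}} = \frac{\left(-993\right) \left(1 - 700 \left(- \frac{17}{3} - 8\right)\right)}{-824 + 2 \cdot 731025} = \frac{\left(-993\right) \left(1 - - \frac{28700}{3}\right)}{-824 + 1462050} = \frac{\left(-993\right) \left(1 + \frac{28700}{3}\right)}{1461226} = \left(-993\right) \frac{28703}{3} \cdot \frac{1}{1461226} = \left(-9500693\right) \frac{1}{1461226} = - \frac{9500693}{1461226}$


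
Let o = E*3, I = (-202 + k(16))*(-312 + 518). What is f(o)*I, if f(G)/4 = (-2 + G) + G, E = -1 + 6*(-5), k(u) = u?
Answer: 28813632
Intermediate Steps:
I = -38316 (I = (-202 + 16)*(-312 + 518) = -186*206 = -38316)
E = -31 (E = -1 - 30 = -31)
o = -93 (o = -31*3 = -93)
f(G) = -8 + 8*G (f(G) = 4*((-2 + G) + G) = 4*(-2 + 2*G) = -8 + 8*G)
f(o)*I = (-8 + 8*(-93))*(-38316) = (-8 - 744)*(-38316) = -752*(-38316) = 28813632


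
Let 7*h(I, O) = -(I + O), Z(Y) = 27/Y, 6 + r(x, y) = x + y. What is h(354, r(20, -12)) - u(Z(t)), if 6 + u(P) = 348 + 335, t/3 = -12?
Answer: -5095/7 ≈ -727.86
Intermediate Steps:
t = -36 (t = 3*(-12) = -36)
r(x, y) = -6 + x + y (r(x, y) = -6 + (x + y) = -6 + x + y)
u(P) = 677 (u(P) = -6 + (348 + 335) = -6 + 683 = 677)
h(I, O) = -I/7 - O/7 (h(I, O) = (-(I + O))/7 = (-I - O)/7 = -I/7 - O/7)
h(354, r(20, -12)) - u(Z(t)) = (-⅐*354 - (-6 + 20 - 12)/7) - 1*677 = (-354/7 - ⅐*2) - 677 = (-354/7 - 2/7) - 677 = -356/7 - 677 = -5095/7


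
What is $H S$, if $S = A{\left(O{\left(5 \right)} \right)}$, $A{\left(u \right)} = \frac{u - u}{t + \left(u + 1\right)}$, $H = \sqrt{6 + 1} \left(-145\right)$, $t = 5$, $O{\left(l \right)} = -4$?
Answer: $0$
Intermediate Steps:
$H = - 145 \sqrt{7}$ ($H = \sqrt{7} \left(-145\right) = - 145 \sqrt{7} \approx -383.63$)
$A{\left(u \right)} = 0$ ($A{\left(u \right)} = \frac{u - u}{5 + \left(u + 1\right)} = \frac{0}{5 + \left(1 + u\right)} = \frac{0}{6 + u} = 0$)
$S = 0$
$H S = - 145 \sqrt{7} \cdot 0 = 0$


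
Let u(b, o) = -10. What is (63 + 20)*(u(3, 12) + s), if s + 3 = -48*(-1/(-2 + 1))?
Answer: -5063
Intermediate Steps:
s = -51 (s = -3 - 48*(-1/(-2 + 1)) = -3 - 48/((-1*(-1))) = -3 - 48/1 = -3 - 48*1 = -3 - 48 = -51)
(63 + 20)*(u(3, 12) + s) = (63 + 20)*(-10 - 51) = 83*(-61) = -5063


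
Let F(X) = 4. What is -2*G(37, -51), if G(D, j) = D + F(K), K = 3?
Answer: -82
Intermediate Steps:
G(D, j) = 4 + D (G(D, j) = D + 4 = 4 + D)
-2*G(37, -51) = -2*(4 + 37) = -2*41 = -82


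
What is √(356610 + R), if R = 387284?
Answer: √743894 ≈ 862.49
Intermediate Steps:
√(356610 + R) = √(356610 + 387284) = √743894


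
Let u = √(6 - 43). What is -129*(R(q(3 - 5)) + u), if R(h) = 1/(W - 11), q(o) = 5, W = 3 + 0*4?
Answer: 129/8 - 129*I*√37 ≈ 16.125 - 784.68*I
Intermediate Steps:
W = 3 (W = 3 + 0 = 3)
R(h) = -⅛ (R(h) = 1/(3 - 11) = 1/(-8) = -⅛)
u = I*√37 (u = √(-37) = I*√37 ≈ 6.0828*I)
-129*(R(q(3 - 5)) + u) = -129*(-⅛ + I*√37) = 129/8 - 129*I*√37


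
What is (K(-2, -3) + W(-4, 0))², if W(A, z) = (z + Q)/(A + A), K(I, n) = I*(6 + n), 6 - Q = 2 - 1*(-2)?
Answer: 625/16 ≈ 39.063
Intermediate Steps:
Q = 2 (Q = 6 - (2 - 1*(-2)) = 6 - (2 + 2) = 6 - 1*4 = 6 - 4 = 2)
W(A, z) = (2 + z)/(2*A) (W(A, z) = (z + 2)/(A + A) = (2 + z)/((2*A)) = (2 + z)*(1/(2*A)) = (2 + z)/(2*A))
(K(-2, -3) + W(-4, 0))² = (-2*(6 - 3) + (½)*(2 + 0)/(-4))² = (-2*3 + (½)*(-¼)*2)² = (-6 - ¼)² = (-25/4)² = 625/16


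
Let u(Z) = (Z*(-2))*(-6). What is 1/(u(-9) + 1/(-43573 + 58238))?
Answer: -14665/1583819 ≈ -0.0092593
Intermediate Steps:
u(Z) = 12*Z (u(Z) = -2*Z*(-6) = 12*Z)
1/(u(-9) + 1/(-43573 + 58238)) = 1/(12*(-9) + 1/(-43573 + 58238)) = 1/(-108 + 1/14665) = 1/(-1583819/14665) = -14665/1583819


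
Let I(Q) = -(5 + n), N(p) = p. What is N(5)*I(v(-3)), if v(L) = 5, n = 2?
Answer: -35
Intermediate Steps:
I(Q) = -7 (I(Q) = -(5 + 2) = -1*7 = -7)
N(5)*I(v(-3)) = 5*(-7) = -35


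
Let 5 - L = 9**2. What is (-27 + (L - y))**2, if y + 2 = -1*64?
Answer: 1369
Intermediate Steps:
y = -66 (y = -2 - 1*64 = -2 - 64 = -66)
L = -76 (L = 5 - 1*9**2 = 5 - 1*81 = 5 - 81 = -76)
(-27 + (L - y))**2 = (-27 + (-76 - 1*(-66)))**2 = (-27 + (-76 + 66))**2 = (-27 - 10)**2 = (-37)**2 = 1369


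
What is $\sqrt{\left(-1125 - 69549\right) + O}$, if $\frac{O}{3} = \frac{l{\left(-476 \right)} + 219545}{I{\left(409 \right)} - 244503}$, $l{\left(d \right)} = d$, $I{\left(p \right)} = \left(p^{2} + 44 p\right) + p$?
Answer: $\frac{i \sqrt{244531081389705}}{58817} \approx 265.87 i$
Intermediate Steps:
$I{\left(p \right)} = p^{2} + 45 p$
$O = - \frac{657207}{58817}$ ($O = 3 \frac{-476 + 219545}{409 \left(45 + 409\right) - 244503} = 3 \frac{219069}{409 \cdot 454 - 244503} = 3 \frac{219069}{185686 - 244503} = 3 \frac{219069}{-58817} = 3 \cdot 219069 \left(- \frac{1}{58817}\right) = 3 \left(- \frac{219069}{58817}\right) = - \frac{657207}{58817} \approx -11.174$)
$\sqrt{\left(-1125 - 69549\right) + O} = \sqrt{\left(-1125 - 69549\right) - \frac{657207}{58817}} = \sqrt{-70674 - \frac{657207}{58817}} = \sqrt{- \frac{4157489865}{58817}} = \frac{i \sqrt{244531081389705}}{58817}$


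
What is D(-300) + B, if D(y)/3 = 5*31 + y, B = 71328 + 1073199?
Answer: 1144092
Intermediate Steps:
B = 1144527
D(y) = 465 + 3*y (D(y) = 3*(5*31 + y) = 3*(155 + y) = 465 + 3*y)
D(-300) + B = (465 + 3*(-300)) + 1144527 = (465 - 900) + 1144527 = -435 + 1144527 = 1144092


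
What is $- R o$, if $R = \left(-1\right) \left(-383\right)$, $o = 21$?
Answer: $-8043$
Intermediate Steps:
$R = 383$
$- R o = - 383 \cdot 21 = \left(-1\right) 8043 = -8043$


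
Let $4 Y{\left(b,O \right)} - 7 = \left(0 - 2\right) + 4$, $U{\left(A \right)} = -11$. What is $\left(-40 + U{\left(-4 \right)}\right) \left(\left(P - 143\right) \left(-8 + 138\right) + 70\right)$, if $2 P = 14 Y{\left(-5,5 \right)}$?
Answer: $\frac{1680195}{2} \approx 8.401 \cdot 10^{5}$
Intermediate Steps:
$Y{\left(b,O \right)} = \frac{9}{4}$ ($Y{\left(b,O \right)} = \frac{7}{4} + \frac{\left(0 - 2\right) + 4}{4} = \frac{7}{4} + \frac{-2 + 4}{4} = \frac{7}{4} + \frac{1}{4} \cdot 2 = \frac{7}{4} + \frac{1}{2} = \frac{9}{4}$)
$P = \frac{63}{4}$ ($P = \frac{14 \cdot \frac{9}{4}}{2} = \frac{1}{2} \cdot \frac{63}{2} = \frac{63}{4} \approx 15.75$)
$\left(-40 + U{\left(-4 \right)}\right) \left(\left(P - 143\right) \left(-8 + 138\right) + 70\right) = \left(-40 - 11\right) \left(\left(\frac{63}{4} - 143\right) \left(-8 + 138\right) + 70\right) = - 51 \left(\left(- \frac{509}{4}\right) 130 + 70\right) = - 51 \left(- \frac{33085}{2} + 70\right) = \left(-51\right) \left(- \frac{32945}{2}\right) = \frac{1680195}{2}$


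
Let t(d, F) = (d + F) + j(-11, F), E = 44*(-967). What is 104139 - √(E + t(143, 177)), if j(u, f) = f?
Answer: 104139 - I*√42051 ≈ 1.0414e+5 - 205.06*I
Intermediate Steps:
E = -42548
t(d, F) = d + 2*F (t(d, F) = (d + F) + F = (F + d) + F = d + 2*F)
104139 - √(E + t(143, 177)) = 104139 - √(-42548 + (143 + 2*177)) = 104139 - √(-42548 + (143 + 354)) = 104139 - √(-42548 + 497) = 104139 - √(-42051) = 104139 - I*√42051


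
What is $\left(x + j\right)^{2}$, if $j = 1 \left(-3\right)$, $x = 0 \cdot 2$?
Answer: $9$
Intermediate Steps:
$x = 0$
$j = -3$
$\left(x + j\right)^{2} = \left(0 - 3\right)^{2} = \left(-3\right)^{2} = 9$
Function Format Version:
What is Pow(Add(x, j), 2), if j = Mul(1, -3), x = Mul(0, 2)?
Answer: 9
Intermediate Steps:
x = 0
j = -3
Pow(Add(x, j), 2) = Pow(Add(0, -3), 2) = Pow(-3, 2) = 9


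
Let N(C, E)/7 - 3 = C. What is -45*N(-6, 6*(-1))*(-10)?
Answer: -9450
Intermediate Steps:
N(C, E) = 21 + 7*C
-45*N(-6, 6*(-1))*(-10) = -45*(21 + 7*(-6))*(-10) = -45*(21 - 42)*(-10) = -45*(-21)*(-10) = 945*(-10) = -9450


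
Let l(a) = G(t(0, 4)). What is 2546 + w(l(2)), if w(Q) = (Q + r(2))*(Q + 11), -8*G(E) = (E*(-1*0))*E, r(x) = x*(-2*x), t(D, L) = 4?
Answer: 2458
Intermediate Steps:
r(x) = -2*x²
G(E) = 0 (G(E) = -E*(-1*0)*E/8 = -E*0*E/8 = -0*E = -⅛*0 = 0)
l(a) = 0
w(Q) = (-8 + Q)*(11 + Q) (w(Q) = (Q - 2*2²)*(Q + 11) = (Q - 2*4)*(11 + Q) = (Q - 8)*(11 + Q) = (-8 + Q)*(11 + Q))
2546 + w(l(2)) = 2546 + (-88 + 0² + 3*0) = 2546 + (-88 + 0 + 0) = 2546 - 88 = 2458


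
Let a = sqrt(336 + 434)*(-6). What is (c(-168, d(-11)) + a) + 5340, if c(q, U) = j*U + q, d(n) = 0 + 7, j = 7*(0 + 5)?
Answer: 5417 - 6*sqrt(770) ≈ 5250.5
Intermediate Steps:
j = 35 (j = 7*5 = 35)
a = -6*sqrt(770) (a = sqrt(770)*(-6) = -6*sqrt(770) ≈ -166.49)
d(n) = 7
c(q, U) = q + 35*U (c(q, U) = 35*U + q = q + 35*U)
(c(-168, d(-11)) + a) + 5340 = ((-168 + 35*7) - 6*sqrt(770)) + 5340 = ((-168 + 245) - 6*sqrt(770)) + 5340 = (77 - 6*sqrt(770)) + 5340 = 5417 - 6*sqrt(770)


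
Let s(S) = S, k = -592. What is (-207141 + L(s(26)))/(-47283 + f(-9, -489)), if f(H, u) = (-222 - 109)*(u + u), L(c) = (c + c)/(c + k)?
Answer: -58620929/78231105 ≈ -0.74933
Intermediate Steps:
L(c) = 2*c/(-592 + c) (L(c) = (c + c)/(c - 592) = (2*c)/(-592 + c) = 2*c/(-592 + c))
f(H, u) = -662*u
(-207141 + L(s(26)))/(-47283 + f(-9, -489)) = (-207141 + 2*26/(-592 + 26))/(-47283 - 662*(-489)) = (-207141 + 2*26/(-566))/(-47283 + 323718) = (-207141 + 2*26*(-1/566))/276435 = (-207141 - 26/283)*(1/276435) = -58620929/283*1/276435 = -58620929/78231105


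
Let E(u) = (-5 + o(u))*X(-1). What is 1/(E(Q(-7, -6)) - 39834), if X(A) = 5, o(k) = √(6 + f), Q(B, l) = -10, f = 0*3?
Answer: -39859/1588739731 - 5*√6/1588739731 ≈ -2.5096e-5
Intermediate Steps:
f = 0
o(k) = √6 (o(k) = √(6 + 0) = √6)
E(u) = -25 + 5*√6 (E(u) = (-5 + √6)*5 = -25 + 5*√6)
1/(E(Q(-7, -6)) - 39834) = 1/((-25 + 5*√6) - 39834) = 1/(-39859 + 5*√6)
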